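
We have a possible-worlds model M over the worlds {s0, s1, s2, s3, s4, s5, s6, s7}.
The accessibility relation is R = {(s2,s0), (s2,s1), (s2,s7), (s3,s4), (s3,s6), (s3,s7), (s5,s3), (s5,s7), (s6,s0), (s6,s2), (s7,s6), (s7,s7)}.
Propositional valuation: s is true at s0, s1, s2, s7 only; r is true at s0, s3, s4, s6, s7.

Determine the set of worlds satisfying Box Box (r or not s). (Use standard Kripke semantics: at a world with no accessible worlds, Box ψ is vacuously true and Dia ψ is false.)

s0, s1, s2, s4, s5

Recall that Box ψ holds at a world iff ψ holds at every accessible world, and Dia ψ holds iff ψ holds at some accessible world.
Let φ = Box Box (r or not s). Evaluate φ at each world:
  s0 (successors ∅): φ is true.
  s1 (successors ∅): φ is true.
  s2 (successors {s0, s1, s7}): φ is true.
  s3 (successors {s4, s6, s7}): φ is false.
  s4 (successors ∅): φ is true.
  s5 (successors {s3, s7}): φ is true.
  s6 (successors {s0, s2}): φ is false.
  s7 (successors {s6, s7}): φ is false.
For instance, at s6:
  At s6: Box Box (r or not s) requires Box (r or not s) at every successor {s0, s2}.
    Box (r or not s) fails at s2, so Box Box (r or not s) is false at s6.
      At s2: Box (r or not s) requires r or not s at every successor {s0, s1, s7}.
        r or not s fails at s1, so Box (r or not s) is false at s2.
Satisfying worlds: {s0, s1, s2, s4, s5}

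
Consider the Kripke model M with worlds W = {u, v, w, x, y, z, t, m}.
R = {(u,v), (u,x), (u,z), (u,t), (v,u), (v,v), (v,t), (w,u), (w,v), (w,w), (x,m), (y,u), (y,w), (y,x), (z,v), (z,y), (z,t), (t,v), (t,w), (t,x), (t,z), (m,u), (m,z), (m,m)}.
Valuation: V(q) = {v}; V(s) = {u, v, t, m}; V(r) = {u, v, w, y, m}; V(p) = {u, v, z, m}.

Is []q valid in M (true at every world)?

No

Recall that []ψ holds at a world iff ψ holds at every accessible world, and <>ψ holds iff ψ holds at some accessible world.
Let φ = []q. Evaluate φ at each world:
  u (successors {v, x, z, t}): φ is false.
  v (successors {u, v, t}): φ is false.
  w (successors {u, v, w}): φ is false.
  x (successors {m}): φ is false.
  y (successors {u, w, x}): φ is false.
  z (successors {v, y, t}): φ is false.
  t (successors {v, w, x, z}): φ is false.
  m (successors {u, z, m}): φ is false.
Detail at u (counterexample):
  At u: []q requires q at every successor {v, x, z, t}.
    q fails at x, so []q is false at u.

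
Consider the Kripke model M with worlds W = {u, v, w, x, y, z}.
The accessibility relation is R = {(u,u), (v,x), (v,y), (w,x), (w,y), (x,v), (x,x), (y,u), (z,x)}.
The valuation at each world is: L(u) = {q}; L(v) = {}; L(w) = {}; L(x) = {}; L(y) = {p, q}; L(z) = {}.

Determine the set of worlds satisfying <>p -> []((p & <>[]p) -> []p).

u, v, w, x, y, z

Let φ = <>p -> []((p & <>[]p) -> []p). Evaluate φ at each world:
  u (successors {u}): φ is true.
  v (successors {x, y}): φ is true.
  w (successors {x, y}): φ is true.
  x (successors {v, x}): φ is true.
  y (successors {u}): φ is true.
  z (successors {x}): φ is true.
For instance, at w:
  At w: <>p is true, []((p & <>[]p) -> []p) is true, so <>p -> []((p & <>[]p) -> []p) is true.
    At w: <>p requires p at some successor in {x, y}.
      p holds at y, so <>p is true at w.
    At w: []((p & <>[]p) -> []p) requires (p & <>[]p) -> []p at every successor {x, y}.
      At x: (p & <>[]p) -> []p is true.
      At y: (p & <>[]p) -> []p is true.
    So []((p & <>[]p) -> []p) is true at w.
Satisfying worlds: {u, v, w, x, y, z}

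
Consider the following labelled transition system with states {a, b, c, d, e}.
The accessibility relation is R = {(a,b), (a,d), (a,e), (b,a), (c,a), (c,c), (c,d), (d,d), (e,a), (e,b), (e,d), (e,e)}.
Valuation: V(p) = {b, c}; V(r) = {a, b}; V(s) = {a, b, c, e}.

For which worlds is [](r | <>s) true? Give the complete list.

Let φ = [](r | <>s). Evaluate φ at each world:
  a (successors {b, d, e}): φ is false.
  b (successors {a}): φ is true.
  c (successors {a, c, d}): φ is false.
  d (successors {d}): φ is false.
  e (successors {a, b, d, e}): φ is false.
For instance, at d:
  At d: [](r | <>s) requires r | <>s at every successor {d}.
    r | <>s fails at d, so [](r | <>s) is false at d.
      At d: r is false, <>s is false, so r | <>s is false.
Satisfying worlds: {b}

b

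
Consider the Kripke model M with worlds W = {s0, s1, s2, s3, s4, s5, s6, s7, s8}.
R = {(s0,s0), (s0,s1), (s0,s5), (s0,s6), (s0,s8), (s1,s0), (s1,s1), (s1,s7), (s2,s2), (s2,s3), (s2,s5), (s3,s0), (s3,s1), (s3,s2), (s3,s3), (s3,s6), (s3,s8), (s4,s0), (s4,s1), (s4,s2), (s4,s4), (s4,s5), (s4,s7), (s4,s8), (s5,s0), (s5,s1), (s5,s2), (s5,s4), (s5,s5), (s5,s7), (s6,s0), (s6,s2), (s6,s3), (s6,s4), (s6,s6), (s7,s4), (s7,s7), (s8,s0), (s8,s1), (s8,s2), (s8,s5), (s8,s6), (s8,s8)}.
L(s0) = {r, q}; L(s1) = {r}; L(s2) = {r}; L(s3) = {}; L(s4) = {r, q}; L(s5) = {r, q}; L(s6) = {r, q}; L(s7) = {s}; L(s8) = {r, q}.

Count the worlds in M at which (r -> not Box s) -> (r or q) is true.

7

Let φ = (r -> not Box s) -> (r or q). Evaluate φ at each world:
  s0 (successors {s0, s1, s5, s6, s8}): φ is true.
  s1 (successors {s0, s1, s7}): φ is true.
  s2 (successors {s2, s3, s5}): φ is true.
  s3 (successors {s0, s1, s2, s3, s6, s8}): φ is false.
  s4 (successors {s0, s1, s2, s4, s5, s7, s8}): φ is true.
  s5 (successors {s0, s1, s2, s4, s5, s7}): φ is true.
  s6 (successors {s0, s2, s3, s4, s6}): φ is true.
  s7 (successors {s4, s7}): φ is false.
  s8 (successors {s0, s1, s2, s5, s6, s8}): φ is true.
For instance, at s5:
  At s5: r -> not Box s is true, r or q is true, so (r -> not Box s) -> (r or q) is true.
    At s5: r is true, not Box s is true, so r -> not Box s is true.
      At s5: Box s is false, so not Box s is true.
Satisfying worlds: {s0, s1, s2, s4, s5, s6, s8}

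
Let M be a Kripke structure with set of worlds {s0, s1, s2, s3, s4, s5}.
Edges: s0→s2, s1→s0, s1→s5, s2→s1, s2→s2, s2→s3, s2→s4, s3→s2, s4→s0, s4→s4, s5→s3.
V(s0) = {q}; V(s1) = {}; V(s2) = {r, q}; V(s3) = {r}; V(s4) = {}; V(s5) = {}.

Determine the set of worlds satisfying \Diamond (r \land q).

s0, s2, s3

Let φ = \Diamond (r \land q). Evaluate φ at each world:
  s0 (successors {s2}): φ is true.
  s1 (successors {s0, s5}): φ is false.
  s2 (successors {s1, s2, s3, s4}): φ is true.
  s3 (successors {s2}): φ is true.
  s4 (successors {s0, s4}): φ is false.
  s5 (successors {s3}): φ is false.
For instance, at s1:
  At s1: \Diamond (r \land q) requires r \land q at some successor in {s0, s5}.
    At s0: r \land q is false.
    At s5: r \land q is false.
  So \Diamond (r \land q) is false at s1.
Satisfying worlds: {s0, s2, s3}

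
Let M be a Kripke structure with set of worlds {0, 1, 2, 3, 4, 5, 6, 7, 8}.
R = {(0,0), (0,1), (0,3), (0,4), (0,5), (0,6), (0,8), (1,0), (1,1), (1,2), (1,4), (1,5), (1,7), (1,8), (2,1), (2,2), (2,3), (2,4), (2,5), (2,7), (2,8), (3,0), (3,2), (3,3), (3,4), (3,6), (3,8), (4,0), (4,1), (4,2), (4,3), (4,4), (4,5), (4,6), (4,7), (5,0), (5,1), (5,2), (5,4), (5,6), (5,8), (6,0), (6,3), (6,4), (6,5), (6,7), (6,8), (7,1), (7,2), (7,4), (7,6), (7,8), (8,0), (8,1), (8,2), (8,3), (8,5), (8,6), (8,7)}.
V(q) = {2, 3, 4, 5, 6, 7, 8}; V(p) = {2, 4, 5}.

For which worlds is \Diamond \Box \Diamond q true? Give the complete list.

Recall that \Box ψ holds at a world iff ψ holds at every accessible world, and \Diamond ψ holds iff ψ holds at some accessible world.
Let φ = \Diamond \Box \Diamond q. Evaluate φ at each world:
  0 (successors {0, 1, 3, 4, 5, 6, 8}): φ is true.
  1 (successors {0, 1, 2, 4, 5, 7, 8}): φ is true.
  2 (successors {1, 2, 3, 4, 5, 7, 8}): φ is true.
  3 (successors {0, 2, 3, 4, 6, 8}): φ is true.
  4 (successors {0, 1, 2, 3, 4, 5, 6, 7}): φ is true.
  5 (successors {0, 1, 2, 4, 6, 8}): φ is true.
  6 (successors {0, 3, 4, 5, 7, 8}): φ is true.
  7 (successors {1, 2, 4, 6, 8}): φ is true.
  8 (successors {0, 1, 2, 3, 5, 6, 7}): φ is true.
For instance, at 5:
  At 5: \Diamond \Box \Diamond q requires \Box \Diamond q at some successor in {0, 1, 2, 4, 6, 8}.
    \Box \Diamond q holds at 0, so \Diamond \Box \Diamond q is true at 5.
      At 0: \Box \Diamond q requires \Diamond q at every successor {0, 1, 3, 4, 5, 6, 8}.
        At 0: \Diamond q is true.
        At 1: \Diamond q is true.
        At 3: \Diamond q is true.
        At 4: \Diamond q is true.
        At 5: \Diamond q is true.
        At 6: \Diamond q is true.
        At 8: \Diamond q is true.
      So \Box \Diamond q is true at 0.
Satisfying worlds: {0, 1, 2, 3, 4, 5, 6, 7, 8}

0, 1, 2, 3, 4, 5, 6, 7, 8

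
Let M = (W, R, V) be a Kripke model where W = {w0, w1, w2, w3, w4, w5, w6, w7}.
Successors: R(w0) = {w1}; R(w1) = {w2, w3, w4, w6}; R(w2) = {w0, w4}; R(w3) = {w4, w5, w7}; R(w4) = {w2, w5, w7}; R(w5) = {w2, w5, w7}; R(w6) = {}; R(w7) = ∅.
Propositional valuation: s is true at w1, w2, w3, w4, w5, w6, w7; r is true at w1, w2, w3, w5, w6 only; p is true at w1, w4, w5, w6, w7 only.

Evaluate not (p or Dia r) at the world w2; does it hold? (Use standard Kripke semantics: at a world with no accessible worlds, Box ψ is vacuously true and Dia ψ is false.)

At w2: p or Dia r is false, so not (p or Dia r) is true.
  At w2: p is false, Dia r is false, so p or Dia r is false.
    At w2: Dia r requires r at some successor in {w0, w4}.
      At w0: r is false.
      At w4: r is false.
    So Dia r is false at w2.

Yes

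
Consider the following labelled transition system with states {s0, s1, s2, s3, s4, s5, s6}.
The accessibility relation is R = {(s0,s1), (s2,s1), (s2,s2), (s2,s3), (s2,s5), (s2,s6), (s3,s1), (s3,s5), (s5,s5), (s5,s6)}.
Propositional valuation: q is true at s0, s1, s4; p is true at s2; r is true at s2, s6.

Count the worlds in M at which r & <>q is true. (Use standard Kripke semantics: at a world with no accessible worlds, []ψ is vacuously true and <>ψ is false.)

Recall that <>ψ holds at a world iff ψ holds at some accessible world.
Let φ = r & <>q. Evaluate φ at each world:
  s0 (successors {s1}): φ is false.
  s1 (successors ∅): φ is false.
  s2 (successors {s1, s2, s3, s5, s6}): φ is true.
  s3 (successors {s1, s5}): φ is false.
  s4 (successors ∅): φ is false.
  s5 (successors {s5, s6}): φ is false.
  s6 (successors ∅): φ is false.
For instance, at s5:
  At s5: r is false, <>q is false, so r & <>q is false.
    At s5: <>q requires q at some successor in {s5, s6}.
      At s5: q is false.
      At s6: q is false.
    So <>q is false at s5.
Satisfying worlds: {s2}

1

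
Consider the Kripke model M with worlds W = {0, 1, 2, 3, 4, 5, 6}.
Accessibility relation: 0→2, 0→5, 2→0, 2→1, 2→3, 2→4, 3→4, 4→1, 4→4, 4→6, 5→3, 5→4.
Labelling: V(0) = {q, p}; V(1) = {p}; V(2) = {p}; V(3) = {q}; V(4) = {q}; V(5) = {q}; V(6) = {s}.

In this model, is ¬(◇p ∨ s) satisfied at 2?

No

At 2: ◇p ∨ s is true, so ¬(◇p ∨ s) is false.
  At 2: ◇p is true, s is false, so ◇p ∨ s is true.
    At 2: ◇p requires p at some successor in {0, 1, 3, 4}.
      p holds at 0, so ◇p is true at 2.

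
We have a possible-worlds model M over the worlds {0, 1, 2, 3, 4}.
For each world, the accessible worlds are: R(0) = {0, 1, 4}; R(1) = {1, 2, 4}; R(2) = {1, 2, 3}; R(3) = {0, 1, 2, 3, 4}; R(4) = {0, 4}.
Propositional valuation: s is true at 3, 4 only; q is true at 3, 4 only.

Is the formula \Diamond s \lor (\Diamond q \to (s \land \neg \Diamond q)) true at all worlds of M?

Yes

Let φ = \Diamond s \lor (\Diamond q \to (s \land \neg \Diamond q)). Evaluate φ at each world:
  0 (successors {0, 1, 4}): φ is true.
  1 (successors {1, 2, 4}): φ is true.
  2 (successors {1, 2, 3}): φ is true.
  3 (successors {0, 1, 2, 3, 4}): φ is true.
  4 (successors {0, 4}): φ is true.
For instance, at 3:
  At 3: \Diamond s is true, \Diamond q \to (s \land \neg \Diamond q) is false, so \Diamond s \lor (\Diamond q \to (s \land \neg \Diamond q)) is true.
    At 3: \Diamond s requires s at some successor in {0, 1, 2, 3, 4}.
      s holds at 3, so \Diamond s is true at 3.
    At 3: \Diamond q is true, s \land \neg \Diamond q is false, so \Diamond q \to (s \land \neg \Diamond q) is false.
      At 3: \Diamond q requires q at some successor in {0, 1, 2, 3, 4}.
        q holds at 3, so \Diamond q is true at 3.
      At 3: s is true, \neg \Diamond q is false, so s \land \neg \Diamond q is false.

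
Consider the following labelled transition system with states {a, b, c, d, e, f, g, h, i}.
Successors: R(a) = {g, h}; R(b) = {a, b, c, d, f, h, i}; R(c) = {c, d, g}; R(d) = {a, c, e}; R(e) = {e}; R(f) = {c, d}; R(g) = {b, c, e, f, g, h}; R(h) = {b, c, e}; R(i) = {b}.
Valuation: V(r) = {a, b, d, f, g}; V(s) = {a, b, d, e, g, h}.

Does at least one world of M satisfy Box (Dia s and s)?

Yes

Let φ = Box (Dia s and s). Evaluate φ at each world:
  a (successors {g, h}): φ is true.
  b (successors {a, b, c, d, f, h, i}): φ is false.
  c (successors {c, d, g}): φ is false.
  d (successors {a, c, e}): φ is false.
  e (successors {e}): φ is true.
  f (successors {c, d}): φ is false.
  g (successors {b, c, e, f, g, h}): φ is false.
  h (successors {b, c, e}): φ is false.
  i (successors {b}): φ is true.
Detail at a (witness):
  At a: Box (Dia s and s) requires Dia s and s at every successor {g, h}.
      At g: Dia s is true, s is true, so Dia s and s is true.
      At h: Dia s is true, s is true, so Dia s and s is true.
  So Box (Dia s and s) is true at a.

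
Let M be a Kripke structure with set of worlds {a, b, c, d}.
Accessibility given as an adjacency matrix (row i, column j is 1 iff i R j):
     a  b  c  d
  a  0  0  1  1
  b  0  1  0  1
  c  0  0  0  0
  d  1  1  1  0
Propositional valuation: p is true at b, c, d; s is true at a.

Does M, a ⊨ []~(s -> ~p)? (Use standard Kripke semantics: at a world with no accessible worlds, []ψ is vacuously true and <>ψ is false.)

No

At a: []~(s -> ~p) requires ~(s -> ~p) at every successor {c, d}.
  ~(s -> ~p) fails at c, so []~(s -> ~p) is false at a.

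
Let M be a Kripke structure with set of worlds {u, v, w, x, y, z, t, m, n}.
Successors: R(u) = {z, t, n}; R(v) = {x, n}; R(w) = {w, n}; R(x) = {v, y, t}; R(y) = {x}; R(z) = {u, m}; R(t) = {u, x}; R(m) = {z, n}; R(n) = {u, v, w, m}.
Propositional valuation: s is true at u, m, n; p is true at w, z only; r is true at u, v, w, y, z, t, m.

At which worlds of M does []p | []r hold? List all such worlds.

Recall that []ψ holds at a world iff ψ holds at every accessible world, and <>ψ holds iff ψ holds at some accessible world.
Let φ = []p | []r. Evaluate φ at each world:
  u (successors {z, t, n}): φ is false.
  v (successors {x, n}): φ is false.
  w (successors {w, n}): φ is false.
  x (successors {v, y, t}): φ is true.
  y (successors {x}): φ is false.
  z (successors {u, m}): φ is true.
  t (successors {u, x}): φ is false.
  m (successors {z, n}): φ is false.
  n (successors {u, v, w, m}): φ is true.
For instance, at t:
  At t: []p is false, []r is false, so []p | []r is false.
    At t: []p requires p at every successor {u, x}.
      p fails at u, so []p is false at t.
    At t: []r requires r at every successor {u, x}.
      r fails at x, so []r is false at t.
Satisfying worlds: {x, z, n}

x, z, n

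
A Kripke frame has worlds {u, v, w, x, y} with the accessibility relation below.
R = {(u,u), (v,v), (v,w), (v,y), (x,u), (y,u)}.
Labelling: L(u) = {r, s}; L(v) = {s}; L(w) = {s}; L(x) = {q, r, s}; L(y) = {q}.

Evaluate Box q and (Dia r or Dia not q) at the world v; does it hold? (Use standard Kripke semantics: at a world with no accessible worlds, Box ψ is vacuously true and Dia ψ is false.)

No

At v: Box q is false, Dia r or Dia not q is true, so Box q and (Dia r or Dia not q) is false.
  At v: Box q requires q at every successor {v, w, y}.
    q fails at v, so Box q is false at v.
  At v: Dia r is false, Dia not q is true, so Dia r or Dia not q is true.
    At v: Dia r requires r at some successor in {v, w, y}.
      At v: r is false.
      At w: r is false.
      At y: r is false.
    So Dia r is false at v.
    At v: Dia not q requires not q at some successor in {v, w, y}.
      not q holds at v, so Dia not q is true at v.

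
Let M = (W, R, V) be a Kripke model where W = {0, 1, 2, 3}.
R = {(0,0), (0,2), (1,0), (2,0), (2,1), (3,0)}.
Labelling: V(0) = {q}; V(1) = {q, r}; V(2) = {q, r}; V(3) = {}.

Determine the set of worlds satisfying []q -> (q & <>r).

Let φ = []q -> (q & <>r). Evaluate φ at each world:
  0 (successors {0, 2}): φ is true.
  1 (successors {0}): φ is false.
  2 (successors {0, 1}): φ is true.
  3 (successors {0}): φ is false.
For instance, at 1:
  At 1: []q is true, q & <>r is false, so []q -> (q & <>r) is false.
    At 1: []q requires q at every successor {0}.
      At 0: q is true.
    So []q is true at 1.
    At 1: q is true, <>r is false, so q & <>r is false.
      At 1: <>r requires r at some successor in {0}.
        At 0: r is false.
      So <>r is false at 1.
Satisfying worlds: {0, 2}

0, 2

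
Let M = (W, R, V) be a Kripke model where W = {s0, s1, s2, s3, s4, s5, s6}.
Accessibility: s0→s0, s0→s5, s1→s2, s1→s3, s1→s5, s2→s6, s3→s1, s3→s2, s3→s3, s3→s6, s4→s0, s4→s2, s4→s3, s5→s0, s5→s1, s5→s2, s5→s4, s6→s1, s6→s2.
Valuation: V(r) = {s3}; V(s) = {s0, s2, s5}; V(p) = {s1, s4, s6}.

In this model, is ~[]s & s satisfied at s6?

Recall that []ψ holds at a world iff ψ holds at every accessible world, and <>ψ holds iff ψ holds at some accessible world.
At s6: ~[]s is true, s is false, so ~[]s & s is false.
  At s6: []s is false, so ~[]s is true.
    At s6: []s requires s at every successor {s1, s2}.
      s fails at s1, so []s is false at s6.

No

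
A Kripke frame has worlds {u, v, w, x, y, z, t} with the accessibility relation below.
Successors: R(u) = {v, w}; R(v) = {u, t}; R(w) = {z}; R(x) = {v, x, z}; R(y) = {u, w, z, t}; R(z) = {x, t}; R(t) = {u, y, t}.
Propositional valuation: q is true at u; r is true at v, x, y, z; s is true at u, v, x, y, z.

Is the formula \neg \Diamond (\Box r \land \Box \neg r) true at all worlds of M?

Let φ = \neg \Diamond (\Box r \land \Box \neg r). Evaluate φ at each world:
  u (successors {v, w}): φ is true.
  v (successors {u, t}): φ is true.
  w (successors {z}): φ is true.
  x (successors {v, x, z}): φ is true.
  y (successors {u, w, z, t}): φ is true.
  z (successors {x, t}): φ is true.
  t (successors {u, y, t}): φ is true.
For instance, at x:
  At x: \Diamond (\Box r \land \Box \neg r) is false, so \neg \Diamond (\Box r \land \Box \neg r) is true.
    At x: \Diamond (\Box r \land \Box \neg r) requires \Box r \land \Box \neg r at some successor in {v, x, z}.
      At v: \Box r \land \Box \neg r is false.
      At x: \Box r \land \Box \neg r is false.
      At z: \Box r \land \Box \neg r is false.
    So \Diamond (\Box r \land \Box \neg r) is false at x.

Yes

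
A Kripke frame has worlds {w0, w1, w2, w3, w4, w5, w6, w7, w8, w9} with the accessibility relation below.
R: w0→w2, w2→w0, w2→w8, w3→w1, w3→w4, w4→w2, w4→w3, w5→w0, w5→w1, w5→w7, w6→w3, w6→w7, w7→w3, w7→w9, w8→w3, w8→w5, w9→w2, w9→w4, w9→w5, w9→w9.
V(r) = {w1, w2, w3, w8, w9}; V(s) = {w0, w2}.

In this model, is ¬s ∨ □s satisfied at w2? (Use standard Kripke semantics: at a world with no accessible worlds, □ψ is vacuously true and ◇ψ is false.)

No

At w2: ¬s is false, □s is false, so ¬s ∨ □s is false.
  At w2: □s requires s at every successor {w0, w8}.
    s fails at w8, so □s is false at w2.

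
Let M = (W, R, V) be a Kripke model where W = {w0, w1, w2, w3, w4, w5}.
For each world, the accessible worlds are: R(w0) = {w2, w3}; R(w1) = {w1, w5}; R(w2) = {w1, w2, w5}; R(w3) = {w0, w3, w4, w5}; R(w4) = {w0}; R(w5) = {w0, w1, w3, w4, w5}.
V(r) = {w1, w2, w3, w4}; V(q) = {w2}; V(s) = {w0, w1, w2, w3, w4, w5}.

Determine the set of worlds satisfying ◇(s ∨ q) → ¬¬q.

w2

Recall that ◇ψ holds at a world iff ψ holds at some accessible world.
Let φ = ◇(s ∨ q) → ¬¬q. Evaluate φ at each world:
  w0 (successors {w2, w3}): φ is false.
  w1 (successors {w1, w5}): φ is false.
  w2 (successors {w1, w2, w5}): φ is true.
  w3 (successors {w0, w3, w4, w5}): φ is false.
  w4 (successors {w0}): φ is false.
  w5 (successors {w0, w1, w3, w4, w5}): φ is false.
For instance, at w0:
  At w0: ◇(s ∨ q) is true, ¬¬q is false, so ◇(s ∨ q) → ¬¬q is false.
    At w0: ◇(s ∨ q) requires s ∨ q at some successor in {w2, w3}.
      s ∨ q holds at w2, so ◇(s ∨ q) is true at w0.
Satisfying worlds: {w2}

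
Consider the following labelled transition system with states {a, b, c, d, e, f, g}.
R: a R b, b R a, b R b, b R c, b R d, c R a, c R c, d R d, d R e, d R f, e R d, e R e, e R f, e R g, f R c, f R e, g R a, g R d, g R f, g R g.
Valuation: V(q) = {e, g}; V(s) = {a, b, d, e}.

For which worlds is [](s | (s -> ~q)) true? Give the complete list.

a, b, c, d, e, f, g

Let φ = [](s | (s -> ~q)). Evaluate φ at each world:
  a (successors {b}): φ is true.
  b (successors {a, b, c, d}): φ is true.
  c (successors {a, c}): φ is true.
  d (successors {d, e, f}): φ is true.
  e (successors {d, e, f, g}): φ is true.
  f (successors {c, e}): φ is true.
  g (successors {a, d, f, g}): φ is true.
For instance, at b:
  At b: [](s | (s -> ~q)) requires s | (s -> ~q) at every successor {a, b, c, d}.
    At a: s | (s -> ~q) is true.
    At b: s | (s -> ~q) is true.
    At c: s | (s -> ~q) is true.
    At d: s | (s -> ~q) is true.
  So [](s | (s -> ~q)) is true at b.
Satisfying worlds: {a, b, c, d, e, f, g}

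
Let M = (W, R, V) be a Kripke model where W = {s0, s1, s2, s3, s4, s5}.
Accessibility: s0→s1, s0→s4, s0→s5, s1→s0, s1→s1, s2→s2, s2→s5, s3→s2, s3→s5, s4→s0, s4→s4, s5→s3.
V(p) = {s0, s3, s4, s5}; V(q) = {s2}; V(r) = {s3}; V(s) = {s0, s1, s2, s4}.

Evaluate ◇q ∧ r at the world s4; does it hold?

At s4: ◇q is false, r is false, so ◇q ∧ r is false.
  At s4: ◇q requires q at some successor in {s0, s4}.
    At s0: q is false.
    At s4: q is false.
  So ◇q is false at s4.

No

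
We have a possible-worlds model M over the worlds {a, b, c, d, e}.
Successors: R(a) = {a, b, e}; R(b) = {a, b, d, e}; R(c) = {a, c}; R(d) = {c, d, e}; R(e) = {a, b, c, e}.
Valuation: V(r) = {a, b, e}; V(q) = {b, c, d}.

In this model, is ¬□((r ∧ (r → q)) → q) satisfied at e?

At e: □((r ∧ (r → q)) → q) is true, so ¬□((r ∧ (r → q)) → q) is false.
  At e: □((r ∧ (r → q)) → q) requires (r ∧ (r → q)) → q at every successor {a, b, c, e}.
    At a: (r ∧ (r → q)) → q is true.
    At b: (r ∧ (r → q)) → q is true.
    At c: (r ∧ (r → q)) → q is true.
    At e: (r ∧ (r → q)) → q is true.
  So □((r ∧ (r → q)) → q) is true at e.

No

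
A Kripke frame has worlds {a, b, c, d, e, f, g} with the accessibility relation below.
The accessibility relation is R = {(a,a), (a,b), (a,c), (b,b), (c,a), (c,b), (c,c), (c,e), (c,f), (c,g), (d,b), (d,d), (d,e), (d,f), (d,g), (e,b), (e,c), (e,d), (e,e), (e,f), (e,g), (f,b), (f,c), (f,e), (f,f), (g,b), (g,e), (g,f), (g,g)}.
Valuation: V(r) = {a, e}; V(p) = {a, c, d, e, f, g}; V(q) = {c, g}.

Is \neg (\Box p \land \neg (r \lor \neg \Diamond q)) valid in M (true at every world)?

Let φ = \neg (\Box p \land \neg (r \lor \neg \Diamond q)). Evaluate φ at each world:
  a (successors {a, b, c}): φ is true.
  b (successors {b}): φ is true.
  c (successors {a, b, c, e, f, g}): φ is true.
  d (successors {b, d, e, f, g}): φ is true.
  e (successors {b, c, d, e, f, g}): φ is true.
  f (successors {b, c, e, f}): φ is true.
  g (successors {b, e, f, g}): φ is true.
For instance, at d:
  At d: \Box p \land \neg (r \lor \neg \Diamond q) is false, so \neg (\Box p \land \neg (r \lor \neg \Diamond q)) is true.
    At d: \Box p is false, \neg (r \lor \neg \Diamond q) is true, so \Box p \land \neg (r \lor \neg \Diamond q) is false.
      At d: \Box p requires p at every successor {b, d, e, f, g}.
        p fails at b, so \Box p is false at d.
      At d: r \lor \neg \Diamond q is false, so \neg (r \lor \neg \Diamond q) is true.

Yes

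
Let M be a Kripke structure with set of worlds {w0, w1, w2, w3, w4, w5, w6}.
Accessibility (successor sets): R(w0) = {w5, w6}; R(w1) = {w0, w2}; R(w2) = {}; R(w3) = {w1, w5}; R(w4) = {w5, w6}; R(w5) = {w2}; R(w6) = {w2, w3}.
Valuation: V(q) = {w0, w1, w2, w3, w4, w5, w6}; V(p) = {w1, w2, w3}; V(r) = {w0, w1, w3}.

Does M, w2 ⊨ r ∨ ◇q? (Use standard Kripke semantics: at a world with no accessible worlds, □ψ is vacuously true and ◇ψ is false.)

No

At w2: r is false, ◇q is false, so r ∨ ◇q is false.
  At w2: no accessible worlds, so ◇q is false.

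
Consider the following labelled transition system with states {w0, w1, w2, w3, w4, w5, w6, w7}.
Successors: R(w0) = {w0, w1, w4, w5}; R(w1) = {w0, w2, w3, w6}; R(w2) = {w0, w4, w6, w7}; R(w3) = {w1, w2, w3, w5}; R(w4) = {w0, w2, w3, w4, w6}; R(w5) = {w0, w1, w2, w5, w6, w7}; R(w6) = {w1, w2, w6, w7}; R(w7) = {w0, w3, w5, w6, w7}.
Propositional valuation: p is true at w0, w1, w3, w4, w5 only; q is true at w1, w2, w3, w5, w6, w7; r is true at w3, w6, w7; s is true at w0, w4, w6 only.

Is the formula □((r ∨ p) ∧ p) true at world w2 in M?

Recall that □ψ holds at a world iff ψ holds at every accessible world, and ◇ψ holds iff ψ holds at some accessible world.
At w2: □((r ∨ p) ∧ p) requires (r ∨ p) ∧ p at every successor {w0, w4, w6, w7}.
  (r ∨ p) ∧ p fails at w6, so □((r ∨ p) ∧ p) is false at w2.

No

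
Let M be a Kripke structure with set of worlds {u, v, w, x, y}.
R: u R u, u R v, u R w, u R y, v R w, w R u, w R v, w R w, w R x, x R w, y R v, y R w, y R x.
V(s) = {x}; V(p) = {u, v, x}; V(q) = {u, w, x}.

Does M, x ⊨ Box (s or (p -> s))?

Yes

At x: Box (s or (p -> s)) requires s or (p -> s) at every successor {w}.
  At w: s or (p -> s) is true.
So Box (s or (p -> s)) is true at x.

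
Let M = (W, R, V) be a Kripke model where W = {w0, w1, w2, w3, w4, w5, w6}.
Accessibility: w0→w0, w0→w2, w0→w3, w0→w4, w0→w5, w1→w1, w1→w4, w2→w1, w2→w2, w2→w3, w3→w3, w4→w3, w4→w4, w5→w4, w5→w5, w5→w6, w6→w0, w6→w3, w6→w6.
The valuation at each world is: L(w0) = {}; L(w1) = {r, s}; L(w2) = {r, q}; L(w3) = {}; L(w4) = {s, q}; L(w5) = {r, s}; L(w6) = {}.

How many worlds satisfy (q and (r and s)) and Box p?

0

Recall that Box ψ holds at a world iff ψ holds at every accessible world, and Dia ψ holds iff ψ holds at some accessible world.
Let φ = (q and (r and s)) and Box p. Evaluate φ at each world:
  w0 (successors {w0, w2, w3, w4, w5}): φ is false.
  w1 (successors {w1, w4}): φ is false.
  w2 (successors {w1, w2, w3}): φ is false.
  w3 (successors {w3}): φ is false.
  w4 (successors {w3, w4}): φ is false.
  w5 (successors {w4, w5, w6}): φ is false.
  w6 (successors {w0, w3, w6}): φ is false.
For instance, at w6:
  At w6: q and (r and s) is false, Box p is false, so (q and (r and s)) and Box p is false.
    At w6: Box p requires p at every successor {w0, w3, w6}.
      p fails at w0, so Box p is false at w6.
Satisfying worlds: none.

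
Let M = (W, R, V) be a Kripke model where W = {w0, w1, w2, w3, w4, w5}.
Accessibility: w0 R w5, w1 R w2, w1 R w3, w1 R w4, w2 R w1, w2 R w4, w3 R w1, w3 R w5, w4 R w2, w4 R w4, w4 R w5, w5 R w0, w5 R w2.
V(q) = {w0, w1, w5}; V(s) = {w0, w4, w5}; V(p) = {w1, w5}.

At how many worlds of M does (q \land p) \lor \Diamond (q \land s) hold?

Let φ = (q \land p) \lor \Diamond (q \land s). Evaluate φ at each world:
  w0 (successors {w5}): φ is true.
  w1 (successors {w2, w3, w4}): φ is true.
  w2 (successors {w1, w4}): φ is false.
  w3 (successors {w1, w5}): φ is true.
  w4 (successors {w2, w4, w5}): φ is true.
  w5 (successors {w0, w2}): φ is true.
For instance, at w4:
  At w4: q \land p is false, \Diamond (q \land s) is true, so (q \land p) \lor \Diamond (q \land s) is true.
    At w4: \Diamond (q \land s) requires q \land s at some successor in {w2, w4, w5}.
      q \land s holds at w5, so \Diamond (q \land s) is true at w4.
Satisfying worlds: {w0, w1, w3, w4, w5}

5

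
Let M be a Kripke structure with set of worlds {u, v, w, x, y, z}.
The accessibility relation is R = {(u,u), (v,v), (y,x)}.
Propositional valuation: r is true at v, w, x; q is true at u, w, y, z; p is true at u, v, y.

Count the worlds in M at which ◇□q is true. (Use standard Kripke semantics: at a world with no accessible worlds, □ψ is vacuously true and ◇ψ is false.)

Let φ = ◇□q. Evaluate φ at each world:
  u (successors {u}): φ is true.
  v (successors {v}): φ is false.
  w (successors ∅): φ is false.
  x (successors ∅): φ is false.
  y (successors {x}): φ is true.
  z (successors ∅): φ is false.
For instance, at u:
  At u: ◇□q requires □q at some successor in {u}.
    □q holds at u, so ◇□q is true at u.
      At u: □q requires q at every successor {u}.
        At u: q is true.
      So □q is true at u.
Satisfying worlds: {u, y}

2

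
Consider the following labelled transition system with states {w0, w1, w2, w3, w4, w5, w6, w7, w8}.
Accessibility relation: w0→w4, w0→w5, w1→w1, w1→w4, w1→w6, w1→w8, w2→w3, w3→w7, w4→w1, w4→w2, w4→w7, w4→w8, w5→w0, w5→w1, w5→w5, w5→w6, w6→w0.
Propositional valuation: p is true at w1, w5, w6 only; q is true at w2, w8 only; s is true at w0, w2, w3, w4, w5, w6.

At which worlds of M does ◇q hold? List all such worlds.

Recall that ◇ψ holds at a world iff ψ holds at some accessible world.
Let φ = ◇q. Evaluate φ at each world:
  w0 (successors {w4, w5}): φ is false.
  w1 (successors {w1, w4, w6, w8}): φ is true.
  w2 (successors {w3}): φ is false.
  w3 (successors {w7}): φ is false.
  w4 (successors {w1, w2, w7, w8}): φ is true.
  w5 (successors {w0, w1, w5, w6}): φ is false.
  w6 (successors {w0}): φ is false.
  w7 (successors ∅): φ is false.
  w8 (successors ∅): φ is false.
For instance, at w3:
  At w3: ◇q requires q at some successor in {w7}.
    At w7: q is false.
  So ◇q is false at w3.
Satisfying worlds: {w1, w4}

w1, w4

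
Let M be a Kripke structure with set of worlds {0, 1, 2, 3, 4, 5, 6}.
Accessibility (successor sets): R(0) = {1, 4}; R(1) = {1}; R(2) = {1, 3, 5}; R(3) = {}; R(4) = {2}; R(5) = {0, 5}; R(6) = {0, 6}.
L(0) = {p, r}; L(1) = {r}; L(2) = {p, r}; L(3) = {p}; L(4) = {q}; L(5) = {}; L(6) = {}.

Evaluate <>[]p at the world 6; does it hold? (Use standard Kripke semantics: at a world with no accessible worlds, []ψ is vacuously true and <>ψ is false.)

Recall that []ψ holds at a world iff ψ holds at every accessible world, and <>ψ holds iff ψ holds at some accessible world.
At 6: <>[]p requires []p at some successor in {0, 6}.
  At 0: []p is false.
  At 6: []p is false.
So <>[]p is false at 6.

No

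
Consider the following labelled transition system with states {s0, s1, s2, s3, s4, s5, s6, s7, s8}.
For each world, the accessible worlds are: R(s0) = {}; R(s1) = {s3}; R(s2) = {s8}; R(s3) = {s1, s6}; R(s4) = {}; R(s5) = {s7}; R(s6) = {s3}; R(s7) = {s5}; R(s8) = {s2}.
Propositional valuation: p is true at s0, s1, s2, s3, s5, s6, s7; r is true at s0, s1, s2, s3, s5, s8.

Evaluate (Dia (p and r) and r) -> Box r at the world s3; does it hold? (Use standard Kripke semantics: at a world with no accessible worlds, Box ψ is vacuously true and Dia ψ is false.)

Recall that Box ψ holds at a world iff ψ holds at every accessible world, and Dia ψ holds iff ψ holds at some accessible world.
At s3: Dia (p and r) and r is true, Box r is false, so (Dia (p and r) and r) -> Box r is false.
  At s3: Dia (p and r) is true, r is true, so Dia (p and r) and r is true.
    At s3: Dia (p and r) requires p and r at some successor in {s1, s6}.
      p and r holds at s1, so Dia (p and r) is true at s3.
  At s3: Box r requires r at every successor {s1, s6}.
    r fails at s6, so Box r is false at s3.

No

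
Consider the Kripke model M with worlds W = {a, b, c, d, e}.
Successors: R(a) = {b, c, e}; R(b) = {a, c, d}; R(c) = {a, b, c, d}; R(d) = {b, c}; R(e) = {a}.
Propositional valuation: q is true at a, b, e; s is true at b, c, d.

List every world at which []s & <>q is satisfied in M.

Let φ = []s & <>q. Evaluate φ at each world:
  a (successors {b, c, e}): φ is false.
  b (successors {a, c, d}): φ is false.
  c (successors {a, b, c, d}): φ is false.
  d (successors {b, c}): φ is true.
  e (successors {a}): φ is false.
For instance, at e:
  At e: []s is false, <>q is true, so []s & <>q is false.
    At e: []s requires s at every successor {a}.
      s fails at a, so []s is false at e.
    At e: <>q requires q at some successor in {a}.
      q holds at a, so <>q is true at e.
Satisfying worlds: {d}

d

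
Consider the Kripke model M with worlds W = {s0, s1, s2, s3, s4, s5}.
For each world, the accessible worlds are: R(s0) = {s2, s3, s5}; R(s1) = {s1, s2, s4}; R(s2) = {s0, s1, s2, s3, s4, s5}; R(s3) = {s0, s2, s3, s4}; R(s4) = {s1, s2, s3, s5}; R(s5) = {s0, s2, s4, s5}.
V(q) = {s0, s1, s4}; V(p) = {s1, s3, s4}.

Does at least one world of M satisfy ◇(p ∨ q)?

Let φ = ◇(p ∨ q). Evaluate φ at each world:
  s0 (successors {s2, s3, s5}): φ is true.
  s1 (successors {s1, s2, s4}): φ is true.
  s2 (successors {s0, s1, s2, s3, s4, s5}): φ is true.
  s3 (successors {s0, s2, s3, s4}): φ is true.
  s4 (successors {s1, s2, s3, s5}): φ is true.
  s5 (successors {s0, s2, s4, s5}): φ is true.
Detail at s0 (witness):
  At s0: ◇(p ∨ q) requires p ∨ q at some successor in {s2, s3, s5}.
    p ∨ q holds at s3, so ◇(p ∨ q) is true at s0.

Yes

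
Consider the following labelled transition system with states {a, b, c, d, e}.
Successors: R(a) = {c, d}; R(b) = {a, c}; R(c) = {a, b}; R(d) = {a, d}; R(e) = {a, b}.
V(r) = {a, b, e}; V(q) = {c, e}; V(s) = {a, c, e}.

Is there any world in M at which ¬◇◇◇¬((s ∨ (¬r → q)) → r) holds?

Let φ = ¬◇◇◇¬((s ∨ (¬r → q)) → r). Evaluate φ at each world:
  a (successors {c, d}): φ is false.
  b (successors {a, c}): φ is false.
  c (successors {a, b}): φ is false.
  d (successors {a, d}): φ is false.
  e (successors {a, b}): φ is false.
For instance, at e:
  At e: ◇◇◇¬((s ∨ (¬r → q)) → r) is true, so ¬◇◇◇¬((s ∨ (¬r → q)) → r) is false.
    At e: ◇◇◇¬((s ∨ (¬r → q)) → r) requires ◇◇¬((s ∨ (¬r → q)) → r) at some successor in {a, b}.
      ◇◇¬((s ∨ (¬r → q)) → r) holds at b, so ◇◇◇¬((s ∨ (¬r → q)) → r) is true at e.

No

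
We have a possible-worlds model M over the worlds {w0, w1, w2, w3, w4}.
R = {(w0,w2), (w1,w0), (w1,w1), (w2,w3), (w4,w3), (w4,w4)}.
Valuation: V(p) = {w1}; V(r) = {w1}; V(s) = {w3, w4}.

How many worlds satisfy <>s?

Recall that <>ψ holds at a world iff ψ holds at some accessible world.
Let φ = <>s. Evaluate φ at each world:
  w0 (successors {w2}): φ is false.
  w1 (successors {w0, w1}): φ is false.
  w2 (successors {w3}): φ is true.
  w3 (successors ∅): φ is false.
  w4 (successors {w3, w4}): φ is true.
For instance, at w4:
  At w4: <>s requires s at some successor in {w3, w4}.
    s holds at w3, so <>s is true at w4.
Satisfying worlds: {w2, w4}

2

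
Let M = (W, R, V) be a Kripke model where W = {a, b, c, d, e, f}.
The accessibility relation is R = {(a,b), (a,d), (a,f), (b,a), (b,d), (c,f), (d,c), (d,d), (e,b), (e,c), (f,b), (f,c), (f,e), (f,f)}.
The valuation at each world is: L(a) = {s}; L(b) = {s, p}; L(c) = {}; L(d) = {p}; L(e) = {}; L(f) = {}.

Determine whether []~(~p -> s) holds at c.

Yes

At c: []~(~p -> s) requires ~(~p -> s) at every successor {f}.
  At f: ~(~p -> s) is true.
So []~(~p -> s) is true at c.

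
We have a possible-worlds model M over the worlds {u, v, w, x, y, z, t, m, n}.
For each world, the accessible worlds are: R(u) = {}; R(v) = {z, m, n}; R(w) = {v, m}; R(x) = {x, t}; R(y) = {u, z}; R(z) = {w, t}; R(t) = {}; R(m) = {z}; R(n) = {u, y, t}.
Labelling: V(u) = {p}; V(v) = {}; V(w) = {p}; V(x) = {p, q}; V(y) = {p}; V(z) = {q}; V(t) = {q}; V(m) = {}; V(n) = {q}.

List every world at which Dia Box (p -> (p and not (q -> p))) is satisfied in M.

Let φ = Dia Box (p -> (p and not (q -> p))). Evaluate φ at each world:
  u (successors ∅): φ is false.
  v (successors {z, m, n}): φ is true.
  w (successors {v, m}): φ is true.
  x (successors {x, t}): φ is true.
  y (successors {u, z}): φ is true.
  z (successors {w, t}): φ is true.
  t (successors ∅): φ is false.
  m (successors {z}): φ is false.
  n (successors {u, y, t}): φ is true.
For instance, at w:
  At w: Dia Box (p -> (p and not (q -> p))) requires Box (p -> (p and not (q -> p))) at some successor in {v, m}.
    Box (p -> (p and not (q -> p))) holds at v, so Dia Box (p -> (p and not (q -> p))) is true at w.
      At v: Box (p -> (p and not (q -> p))) requires p -> (p and not (q -> p)) at every successor {z, m, n}.
        At z: p -> (p and not (q -> p)) is true.
        At m: p -> (p and not (q -> p)) is true.
        At n: p -> (p and not (q -> p)) is true.
      So Box (p -> (p and not (q -> p))) is true at v.
Satisfying worlds: {v, w, x, y, z, n}

v, w, x, y, z, n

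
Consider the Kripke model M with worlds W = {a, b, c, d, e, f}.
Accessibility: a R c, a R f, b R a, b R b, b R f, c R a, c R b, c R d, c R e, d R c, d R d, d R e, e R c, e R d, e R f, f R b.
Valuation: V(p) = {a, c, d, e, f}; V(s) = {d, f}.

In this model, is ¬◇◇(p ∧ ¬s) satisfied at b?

No

At b: ◇◇(p ∧ ¬s) is true, so ¬◇◇(p ∧ ¬s) is false.
  At b: ◇◇(p ∧ ¬s) requires ◇(p ∧ ¬s) at some successor in {a, b, f}.
    ◇(p ∧ ¬s) holds at a, so ◇◇(p ∧ ¬s) is true at b.
      At a: ◇(p ∧ ¬s) requires p ∧ ¬s at some successor in {c, f}.
        p ∧ ¬s holds at c, so ◇(p ∧ ¬s) is true at a.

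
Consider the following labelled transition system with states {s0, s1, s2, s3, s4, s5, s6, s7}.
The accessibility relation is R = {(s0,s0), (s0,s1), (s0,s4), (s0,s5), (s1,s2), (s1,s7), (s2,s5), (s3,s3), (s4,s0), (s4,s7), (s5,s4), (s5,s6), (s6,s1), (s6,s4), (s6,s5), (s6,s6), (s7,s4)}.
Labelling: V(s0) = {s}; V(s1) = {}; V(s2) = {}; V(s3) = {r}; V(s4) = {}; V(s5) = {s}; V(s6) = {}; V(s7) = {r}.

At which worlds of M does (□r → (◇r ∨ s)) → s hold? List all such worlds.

Let φ = (□r → (◇r ∨ s)) → s. Evaluate φ at each world:
  s0 (successors {s0, s1, s4, s5}): φ is true.
  s1 (successors {s2, s7}): φ is false.
  s2 (successors {s5}): φ is false.
  s3 (successors {s3}): φ is false.
  s4 (successors {s0, s7}): φ is false.
  s5 (successors {s4, s6}): φ is true.
  s6 (successors {s1, s4, s5, s6}): φ is false.
  s7 (successors {s4}): φ is false.
For instance, at s1:
  At s1: □r → (◇r ∨ s) is true, s is false, so (□r → (◇r ∨ s)) → s is false.
    At s1: □r is false, ◇r ∨ s is true, so □r → (◇r ∨ s) is true.
      At s1: □r requires r at every successor {s2, s7}.
        r fails at s2, so □r is false at s1.
      At s1: ◇r is true, s is false, so ◇r ∨ s is true.
Satisfying worlds: {s0, s5}

s0, s5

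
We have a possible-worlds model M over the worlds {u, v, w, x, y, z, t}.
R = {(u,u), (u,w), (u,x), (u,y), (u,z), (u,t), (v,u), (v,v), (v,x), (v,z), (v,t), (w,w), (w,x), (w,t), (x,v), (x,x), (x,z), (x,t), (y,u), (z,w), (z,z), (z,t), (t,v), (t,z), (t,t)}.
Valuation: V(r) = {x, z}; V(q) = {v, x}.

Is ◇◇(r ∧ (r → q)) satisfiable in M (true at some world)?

Yes

Let φ = ◇◇(r ∧ (r → q)). Evaluate φ at each world:
  u (successors {u, w, x, y, z, t}): φ is true.
  v (successors {u, v, x, z, t}): φ is true.
  w (successors {w, x, t}): φ is true.
  x (successors {v, x, z, t}): φ is true.
  y (successors {u}): φ is true.
  z (successors {w, z, t}): φ is true.
  t (successors {v, z, t}): φ is true.
Detail at u (witness):
  At u: ◇◇(r ∧ (r → q)) requires ◇(r ∧ (r → q)) at some successor in {u, w, x, y, z, t}.
    ◇(r ∧ (r → q)) holds at u, so ◇◇(r ∧ (r → q)) is true at u.
      At u: ◇(r ∧ (r → q)) requires r ∧ (r → q) at some successor in {u, w, x, y, z, t}.
        r ∧ (r → q) holds at x, so ◇(r ∧ (r → q)) is true at u.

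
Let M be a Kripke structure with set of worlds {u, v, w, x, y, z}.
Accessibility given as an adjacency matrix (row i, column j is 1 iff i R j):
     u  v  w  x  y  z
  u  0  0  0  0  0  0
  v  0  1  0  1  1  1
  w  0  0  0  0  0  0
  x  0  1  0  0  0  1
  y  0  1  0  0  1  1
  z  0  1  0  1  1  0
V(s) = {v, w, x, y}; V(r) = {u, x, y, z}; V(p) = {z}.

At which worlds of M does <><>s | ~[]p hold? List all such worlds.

Let φ = <><>s | ~[]p. Evaluate φ at each world:
  u (successors ∅): φ is false.
  v (successors {v, x, y, z}): φ is true.
  w (successors ∅): φ is false.
  x (successors {v, z}): φ is true.
  y (successors {v, y, z}): φ is true.
  z (successors {v, x, y}): φ is true.
For instance, at v:
  At v: <><>s is true, ~[]p is true, so <><>s | ~[]p is true.
    At v: <><>s requires <>s at some successor in {v, x, y, z}.
      <>s holds at v, so <><>s is true at v.
    At v: []p is false, so ~[]p is true.
      At v: []p requires p at every successor {v, x, y, z}.
        p fails at v, so []p is false at v.
Satisfying worlds: {v, x, y, z}

v, x, y, z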